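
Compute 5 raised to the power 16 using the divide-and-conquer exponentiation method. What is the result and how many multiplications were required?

Computing 5^16 by squaring (build up from 5^1; each line after the first costs one multiplication):

5^1 = 5
5^2 = (5^1)^2 = 5^2 = 25
5^4 = (5^2)^2 = 25^2 = 625
5^8 = (5^4)^2 = 625^2 = 390625
5^16 = (5^8)^2 = 390625^2 = 152587890625

Result: 152587890625
Multiplications needed: 4 (4 lines after 5^1)

5^16 = 152587890625. Using exponentiation by squaring, this requires 4 multiplications. The key idea: if the exponent is even, square the half-power; if odd, multiply by the base once.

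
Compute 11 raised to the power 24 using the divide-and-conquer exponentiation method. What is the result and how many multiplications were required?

Computing 11^24 by squaring (build up from 11^1; each line after the first costs one multiplication):

11^1 = 11
11^2 = (11^1)^2 = 11^2 = 121
11^3 = 11 * 11^2 = 11 * 121 = 1331
11^6 = (11^3)^2 = 1331^2 = 1771561
11^12 = (11^6)^2 = 1771561^2 = 3138428376721
11^24 = (11^12)^2 = 3138428376721^2 = 9849732675807611094711841

Result: 9849732675807611094711841
Multiplications needed: 5 (5 lines after 11^1)

11^24 = 9849732675807611094711841. Using exponentiation by squaring, this requires 5 multiplications. The key idea: if the exponent is even, square the half-power; if odd, multiply by the base once.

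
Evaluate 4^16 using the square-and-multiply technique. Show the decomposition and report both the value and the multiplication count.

Computing 4^16 by squaring (build up from 4^1; each line after the first costs one multiplication):

4^1 = 4
4^2 = (4^1)^2 = 4^2 = 16
4^4 = (4^2)^2 = 16^2 = 256
4^8 = (4^4)^2 = 256^2 = 65536
4^16 = (4^8)^2 = 65536^2 = 4294967296

Result: 4294967296
Multiplications needed: 4 (4 lines after 4^1)

4^16 = 4294967296. Using exponentiation by squaring, this requires 4 multiplications. The key idea: if the exponent is even, square the half-power; if odd, multiply by the base once.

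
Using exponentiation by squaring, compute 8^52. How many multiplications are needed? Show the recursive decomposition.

Computing 8^52 by squaring (build up from 8^1; each line after the first costs one multiplication):

8^1 = 8
8^2 = (8^1)^2 = 8^2 = 64
8^3 = 8 * 8^2 = 8 * 64 = 512
8^6 = (8^3)^2 = 512^2 = 262144
8^12 = (8^6)^2 = 262144^2 = 68719476736
8^13 = 8 * 8^12 = 8 * 68719476736 = 549755813888
8^26 = (8^13)^2 = 549755813888^2 = 302231454903657293676544
8^52 = (8^26)^2 = 302231454903657293676544^2 = 91343852333181432387730302044767688728495783936

Result: 91343852333181432387730302044767688728495783936
Multiplications needed: 7 (7 lines after 8^1)

8^52 = 91343852333181432387730302044767688728495783936. Using exponentiation by squaring, this requires 7 multiplications. The key idea: if the exponent is even, square the half-power; if odd, multiply by the base once.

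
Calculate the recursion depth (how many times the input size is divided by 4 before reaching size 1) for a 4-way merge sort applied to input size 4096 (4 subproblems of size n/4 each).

For divide and conquer with division factor 4:

Problem sizes at each level:
Level 0: 4096
Level 1: 1024
Level 2: 256
Level 3: 64
Level 4: 16
Level 5: 4
Level 6: 1

The root is level 0 and the size-1 base case is level 6 (the tree spans levels 0 through 6, i.e. 7 levels counting the root), so the depth is the number of divisions: log_4(4096) = 6

The recursion tree depth is log_4(4096) = 6. At each level, the problem size is divided by 4, so it takes 6 divisions to reduce to a base case of size 1. The algorithm makes 4 recursive calls at each level.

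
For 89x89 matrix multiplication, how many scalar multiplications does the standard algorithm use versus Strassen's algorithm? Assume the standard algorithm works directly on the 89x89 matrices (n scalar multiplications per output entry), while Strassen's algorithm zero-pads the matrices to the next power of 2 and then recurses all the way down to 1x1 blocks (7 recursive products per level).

Matrix multiplication for 89x89 matrices:

Strassen's algorithm requires power-of-2 dimensions. Pad 89x89 to 128x128 (next power of 2).

Standard algorithm: 89^3 = 704969 multiplications
Strassen's algorithm: 7^(log2(128)) = 7^7 = 823543 multiplications
Difference: 704969 - 823543 = -118574 (Strassen uses MORE here due to padding overhead — for small or just-over-power-of-2 n, padding can outweigh the per-level savings)

Standard: 704969 multiplications (89^3). Strassen: 823543 multiplications (7^7, after padding to 128x128). Strassen reduces 8 recursive multiplications to 7 at each level.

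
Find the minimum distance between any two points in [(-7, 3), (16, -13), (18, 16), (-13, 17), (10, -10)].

Computing all pairwise distances among 5 points:

d((-7, 3), (16, -13)) = 28.0179
d((-7, 3), (18, 16)) = 28.178
d((-7, 3), (-13, 17)) = 15.2315
d((-7, 3), (10, -10)) = 21.4009
d((16, -13), (18, 16)) = 29.0689
d((16, -13), (-13, 17)) = 41.7253
d((16, -13), (10, -10)) = 6.7082 <-- minimum
d((18, 16), (-13, 17)) = 31.0161
d((18, 16), (10, -10)) = 27.2029
d((-13, 17), (10, -10)) = 35.4683

Closest pair: (16, -13) and (10, -10) with distance 6.7082

The closest pair is (16, -13) and (10, -10) with Euclidean distance 6.7082. For 5 points, brute-force pairwise comparison is shown above. For large n, the divide-and-conquer algorithm (sort by x, recurse on halves, check the dividing strip) achieves O(n log n).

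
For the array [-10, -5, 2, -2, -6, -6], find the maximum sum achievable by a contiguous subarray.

Using Kadane's algorithm on [-10, -5, 2, -2, -6, -6]:

Scanning through the array:
Position 1 (value -5): max_ending_here = -5, max_so_far = -5
Position 2 (value 2): max_ending_here = 2, max_so_far = 2
Position 3 (value -2): max_ending_here = 0, max_so_far = 2
Position 4 (value -6): max_ending_here = -6, max_so_far = 2
Position 5 (value -6): max_ending_here = -6, max_so_far = 2

Maximum subarray: [2]
Maximum sum: 2

The maximum subarray is [2] with sum 2. This subarray runs from index 2 to index 2.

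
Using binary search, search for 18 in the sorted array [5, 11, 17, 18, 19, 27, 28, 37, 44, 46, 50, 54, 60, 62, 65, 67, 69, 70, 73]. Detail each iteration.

Binary search for 18 in [5, 11, 17, 18, 19, 27, 28, 37, 44, 46, 50, 54, 60, 62, 65, 67, 69, 70, 73]:

lo=0, hi=18, mid=9, arr[mid]=46 -> 46 > 18, search left half
lo=0, hi=8, mid=4, arr[mid]=19 -> 19 > 18, search left half
lo=0, hi=3, mid=1, arr[mid]=11 -> 11 < 18, search right half
lo=2, hi=3, mid=2, arr[mid]=17 -> 17 < 18, search right half
lo=3, hi=3, mid=3, arr[mid]=18 -> Found target at index 3!

Binary search finds 18 at index 3 after 5 comparisons. The search repeatedly halves the search space by comparing with the middle element.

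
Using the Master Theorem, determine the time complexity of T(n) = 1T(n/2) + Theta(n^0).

Master Theorem for T(n) = 1T(n/2) + O(n^0):

a = 1, b = 2, c = 0
log_b(a) = log_2(1) = 0.0000

Case 2: c = 0 = log_2(1) = 0.0000
T(n) = O(n^0 log n) = O(log n)

For T(n) = 1T(n/2) + O(n^0): log_2(1) = 0.0000. This is Case 2 of the Master Theorem (c = log_b(a), equal work at all levels), giving O(log n).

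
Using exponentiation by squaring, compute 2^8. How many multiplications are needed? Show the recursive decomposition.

Computing 2^8 by squaring (build up from 2^1; each line after the first costs one multiplication):

2^1 = 2
2^2 = (2^1)^2 = 2^2 = 4
2^4 = (2^2)^2 = 4^2 = 16
2^8 = (2^4)^2 = 16^2 = 256

Result: 256
Multiplications needed: 3 (3 lines after 2^1)

2^8 = 256. Using exponentiation by squaring, this requires 3 multiplications. The key idea: if the exponent is even, square the half-power; if odd, multiply by the base once.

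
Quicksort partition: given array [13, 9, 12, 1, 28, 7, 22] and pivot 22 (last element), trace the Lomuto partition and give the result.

Lomuto partition with pivot = 22:

Initial array: [13, 9, 12, 1, 28, 7, 22]

arr[0]=13 <= 22: swap with position 0, array becomes [13, 9, 12, 1, 28, 7, 22]
arr[1]=9 <= 22: swap with position 1, array becomes [13, 9, 12, 1, 28, 7, 22]
arr[2]=12 <= 22: swap with position 2, array becomes [13, 9, 12, 1, 28, 7, 22]
arr[3]=1 <= 22: swap with position 3, array becomes [13, 9, 12, 1, 28, 7, 22]
arr[4]=28 > 22: no swap
arr[5]=7 <= 22: swap with position 4, array becomes [13, 9, 12, 1, 7, 28, 22]

Place pivot at position 5: [13, 9, 12, 1, 7, 22, 28]
Pivot position: 5

After partitioning with pivot 22, the array becomes [13, 9, 12, 1, 7, 22, 28]. The pivot is placed at index 5. All elements to the left of the pivot are <= 22, and all elements to the right are > 22.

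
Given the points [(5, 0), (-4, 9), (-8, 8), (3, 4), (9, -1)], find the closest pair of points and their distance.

Computing all pairwise distances among 5 points:

d((5, 0), (-4, 9)) = 12.7279
d((5, 0), (-8, 8)) = 15.2643
d((5, 0), (3, 4)) = 4.4721
d((5, 0), (9, -1)) = 4.1231 <-- minimum
d((-4, 9), (-8, 8)) = 4.1231 <-- minimum
d((-4, 9), (3, 4)) = 8.6023
d((-4, 9), (9, -1)) = 16.4012
d((-8, 8), (3, 4)) = 11.7047
d((-8, 8), (9, -1)) = 19.2354
d((3, 4), (9, -1)) = 7.8102

Minimum distance: 4.1231 (tie among 2 pairs: (5, 0) and (9, -1); (-4, 9) and (-8, 8))

The minimum Euclidean distance is 4.1231. There is a tie: 2 pairs achieve this minimum — (5, 0) and (9, -1); (-4, 9) and (-8, 8). Any of these is a valid closest pair. For 5 points, brute-force pairwise comparison is shown above. For large n, the divide-and-conquer algorithm (sort by x, recurse on halves, check the dividing strip) achieves O(n log n).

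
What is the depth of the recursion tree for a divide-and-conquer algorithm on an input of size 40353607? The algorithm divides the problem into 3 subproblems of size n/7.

For divide and conquer with division factor 7:

Problem sizes at each level:
Level 0: 40353607
Level 1: 5764801
Level 2: 823543
Level 3: 117649
Level 4: 16807
Level 5: 2401
Level 6: 343
Level 7: 49
Level 8: 7
Level 9: 1

The root is level 0 and the size-1 base case is level 9 (the tree spans levels 0 through 9, i.e. 10 levels counting the root), so the depth is the number of divisions: log_7(40353607) = 9

The recursion tree depth is log_7(40353607) = 9. At each level, the problem size is divided by 7, so it takes 9 divisions to reduce to a base case of size 1. The algorithm makes 3 recursive calls at each level.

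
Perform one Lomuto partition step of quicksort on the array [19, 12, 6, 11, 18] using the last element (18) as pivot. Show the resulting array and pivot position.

Lomuto partition with pivot = 18:

Initial array: [19, 12, 6, 11, 18]

arr[0]=19 > 18: no swap
arr[1]=12 <= 18: swap with position 0, array becomes [12, 19, 6, 11, 18]
arr[2]=6 <= 18: swap with position 1, array becomes [12, 6, 19, 11, 18]
arr[3]=11 <= 18: swap with position 2, array becomes [12, 6, 11, 19, 18]

Place pivot at position 3: [12, 6, 11, 18, 19]
Pivot position: 3

After partitioning with pivot 18, the array becomes [12, 6, 11, 18, 19]. The pivot is placed at index 3. All elements to the left of the pivot are <= 18, and all elements to the right are > 18.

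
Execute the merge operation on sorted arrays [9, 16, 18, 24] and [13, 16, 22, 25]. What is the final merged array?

Merging process:

Compare 9 vs 13: take 9 from left. Merged: [9]
Compare 16 vs 13: take 13 from right. Merged: [9, 13]
Compare 16 vs 16: take 16 from left. Merged: [9, 13, 16]
Compare 18 vs 16: take 16 from right. Merged: [9, 13, 16, 16]
Compare 18 vs 22: take 18 from left. Merged: [9, 13, 16, 16, 18]
Compare 24 vs 22: take 22 from right. Merged: [9, 13, 16, 16, 18, 22]
Compare 24 vs 25: take 24 from left. Merged: [9, 13, 16, 16, 18, 22, 24]
Append remaining from right: [25]. Merged: [9, 13, 16, 16, 18, 22, 24, 25]

Final merged array: [9, 13, 16, 16, 18, 22, 24, 25]
Total comparisons: 7

The merged array is [9, 13, 16, 16, 18, 22, 24, 25], requiring 7 comparisons. The merge step runs in O(n) time where n is the total number of elements.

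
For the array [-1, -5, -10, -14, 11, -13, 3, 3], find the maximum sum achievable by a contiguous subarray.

Using Kadane's algorithm on [-1, -5, -10, -14, 11, -13, 3, 3]:

Scanning through the array:
Position 1 (value -5): max_ending_here = -5, max_so_far = -1
Position 2 (value -10): max_ending_here = -10, max_so_far = -1
Position 3 (value -14): max_ending_here = -14, max_so_far = -1
Position 4 (value 11): max_ending_here = 11, max_so_far = 11
Position 5 (value -13): max_ending_here = -2, max_so_far = 11
Position 6 (value 3): max_ending_here = 3, max_so_far = 11
Position 7 (value 3): max_ending_here = 6, max_so_far = 11

Maximum subarray: [11]
Maximum sum: 11

The maximum subarray is [11] with sum 11. This subarray runs from index 4 to index 4.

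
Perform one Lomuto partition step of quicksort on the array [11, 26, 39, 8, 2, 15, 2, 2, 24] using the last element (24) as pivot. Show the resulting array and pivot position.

Lomuto partition with pivot = 24:

Initial array: [11, 26, 39, 8, 2, 15, 2, 2, 24]

arr[0]=11 <= 24: swap with position 0, array becomes [11, 26, 39, 8, 2, 15, 2, 2, 24]
arr[1]=26 > 24: no swap
arr[2]=39 > 24: no swap
arr[3]=8 <= 24: swap with position 1, array becomes [11, 8, 39, 26, 2, 15, 2, 2, 24]
arr[4]=2 <= 24: swap with position 2, array becomes [11, 8, 2, 26, 39, 15, 2, 2, 24]
arr[5]=15 <= 24: swap with position 3, array becomes [11, 8, 2, 15, 39, 26, 2, 2, 24]
arr[6]=2 <= 24: swap with position 4, array becomes [11, 8, 2, 15, 2, 26, 39, 2, 24]
arr[7]=2 <= 24: swap with position 5, array becomes [11, 8, 2, 15, 2, 2, 39, 26, 24]

Place pivot at position 6: [11, 8, 2, 15, 2, 2, 24, 26, 39]
Pivot position: 6

After partitioning with pivot 24, the array becomes [11, 8, 2, 15, 2, 2, 24, 26, 39]. The pivot is placed at index 6. All elements to the left of the pivot are <= 24, and all elements to the right are > 24.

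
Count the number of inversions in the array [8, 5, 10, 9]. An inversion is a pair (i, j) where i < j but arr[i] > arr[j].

Finding inversions in [8, 5, 10, 9]:

(0, 1): arr[0]=8 > arr[1]=5
(2, 3): arr[2]=10 > arr[3]=9

Total inversions: 2

The array has 2 inversion(s): (0,1), (2,3). Each pair (i,j) satisfies i < j and arr[i] > arr[j].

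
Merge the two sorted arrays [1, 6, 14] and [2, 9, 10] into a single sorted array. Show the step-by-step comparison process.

Merging process:

Compare 1 vs 2: take 1 from left. Merged: [1]
Compare 6 vs 2: take 2 from right. Merged: [1, 2]
Compare 6 vs 9: take 6 from left. Merged: [1, 2, 6]
Compare 14 vs 9: take 9 from right. Merged: [1, 2, 6, 9]
Compare 14 vs 10: take 10 from right. Merged: [1, 2, 6, 9, 10]
Append remaining from left: [14]. Merged: [1, 2, 6, 9, 10, 14]

Final merged array: [1, 2, 6, 9, 10, 14]
Total comparisons: 5

The merged array is [1, 2, 6, 9, 10, 14], requiring 5 comparisons. The merge step runs in O(n) time where n is the total number of elements.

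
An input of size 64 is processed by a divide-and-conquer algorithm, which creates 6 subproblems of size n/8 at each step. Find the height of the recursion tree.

For divide and conquer with division factor 8:

Problem sizes at each level:
Level 0: 64
Level 1: 8
Level 2: 1

The root is level 0 and the size-1 base case is level 2 (the tree spans levels 0 through 2, i.e. 3 levels counting the root), so the depth is the number of divisions: log_8(64) = 2

The recursion tree depth is log_8(64) = 2. At each level, the problem size is divided by 8, so it takes 2 divisions to reduce to a base case of size 1. The algorithm makes 6 recursive calls at each level.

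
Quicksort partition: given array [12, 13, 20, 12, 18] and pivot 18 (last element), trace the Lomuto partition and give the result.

Lomuto partition with pivot = 18:

Initial array: [12, 13, 20, 12, 18]

arr[0]=12 <= 18: swap with position 0, array becomes [12, 13, 20, 12, 18]
arr[1]=13 <= 18: swap with position 1, array becomes [12, 13, 20, 12, 18]
arr[2]=20 > 18: no swap
arr[3]=12 <= 18: swap with position 2, array becomes [12, 13, 12, 20, 18]

Place pivot at position 3: [12, 13, 12, 18, 20]
Pivot position: 3

After partitioning with pivot 18, the array becomes [12, 13, 12, 18, 20]. The pivot is placed at index 3. All elements to the left of the pivot are <= 18, and all elements to the right are > 18.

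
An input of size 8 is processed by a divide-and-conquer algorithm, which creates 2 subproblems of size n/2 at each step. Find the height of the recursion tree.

For divide and conquer with division factor 2:

Problem sizes at each level:
Level 0: 8
Level 1: 4
Level 2: 2
Level 3: 1

The root is level 0 and the size-1 base case is level 3 (the tree spans levels 0 through 3, i.e. 4 levels counting the root), so the depth is the number of divisions: log_2(8) = 3

The recursion tree depth is log_2(8) = 3. At each level, the problem size is divided by 2, so it takes 3 divisions to reduce to a base case of size 1. The algorithm makes 2 recursive calls at each level.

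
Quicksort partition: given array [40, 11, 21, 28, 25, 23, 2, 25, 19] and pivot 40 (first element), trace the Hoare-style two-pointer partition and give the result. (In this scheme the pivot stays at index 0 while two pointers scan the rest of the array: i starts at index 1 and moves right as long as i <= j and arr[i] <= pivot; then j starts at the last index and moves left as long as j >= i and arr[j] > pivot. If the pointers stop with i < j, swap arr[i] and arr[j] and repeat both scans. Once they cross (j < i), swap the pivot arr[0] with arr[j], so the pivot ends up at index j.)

Hoare-style two-pointer partition with pivot = 40:

Initial array: [40, 11, 21, 28, 25, 23, 2, 25, 19]

Pointers start at i = 1, j = 8.
i ends at 9, j ends at 8: the pointers have crossed (j < i), so scanning stops.

Swap pivot arr[0] with arr[8] to place pivot at position 8: [19, 11, 21, 28, 25, 23, 2, 25, 40]
Pivot position: 8

After partitioning with pivot 40, the array becomes [19, 11, 21, 28, 25, 23, 2, 25, 40]. The pivot is placed at index 8. All elements to the left of the pivot are <= 40, and all elements to the right are > 40.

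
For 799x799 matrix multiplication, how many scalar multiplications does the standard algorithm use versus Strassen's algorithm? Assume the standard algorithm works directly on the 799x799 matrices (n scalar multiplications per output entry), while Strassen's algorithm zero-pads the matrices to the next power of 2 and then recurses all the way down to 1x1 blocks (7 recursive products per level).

Matrix multiplication for 799x799 matrices:

Strassen's algorithm requires power-of-2 dimensions. Pad 799x799 to 1024x1024 (next power of 2).

Standard algorithm: 799^3 = 510082399 multiplications
Strassen's algorithm: 7^(log2(1024)) = 7^10 = 282475249 multiplications
Savings: 510082399 - 282475249 = 227607150 multiplications

Standard: 510082399 multiplications (799^3). Strassen: 282475249 multiplications (7^10, after padding to 1024x1024). Strassen reduces 8 recursive multiplications to 7 at each level.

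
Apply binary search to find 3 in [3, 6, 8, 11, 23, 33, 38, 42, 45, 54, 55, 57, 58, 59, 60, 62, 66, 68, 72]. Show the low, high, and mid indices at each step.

Binary search for 3 in [3, 6, 8, 11, 23, 33, 38, 42, 45, 54, 55, 57, 58, 59, 60, 62, 66, 68, 72]:

lo=0, hi=18, mid=9, arr[mid]=54 -> 54 > 3, search left half
lo=0, hi=8, mid=4, arr[mid]=23 -> 23 > 3, search left half
lo=0, hi=3, mid=1, arr[mid]=6 -> 6 > 3, search left half
lo=0, hi=0, mid=0, arr[mid]=3 -> Found target at index 0!

Binary search finds 3 at index 0 after 4 comparisons. The search repeatedly halves the search space by comparing with the middle element.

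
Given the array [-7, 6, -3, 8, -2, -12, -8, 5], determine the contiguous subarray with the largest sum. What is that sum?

Using Kadane's algorithm on [-7, 6, -3, 8, -2, -12, -8, 5]:

Scanning through the array:
Position 1 (value 6): max_ending_here = 6, max_so_far = 6
Position 2 (value -3): max_ending_here = 3, max_so_far = 6
Position 3 (value 8): max_ending_here = 11, max_so_far = 11
Position 4 (value -2): max_ending_here = 9, max_so_far = 11
Position 5 (value -12): max_ending_here = -3, max_so_far = 11
Position 6 (value -8): max_ending_here = -8, max_so_far = 11
Position 7 (value 5): max_ending_here = 5, max_so_far = 11

Maximum subarray: [6, -3, 8]
Maximum sum: 11

The maximum subarray is [6, -3, 8] with sum 11. This subarray runs from index 1 to index 3.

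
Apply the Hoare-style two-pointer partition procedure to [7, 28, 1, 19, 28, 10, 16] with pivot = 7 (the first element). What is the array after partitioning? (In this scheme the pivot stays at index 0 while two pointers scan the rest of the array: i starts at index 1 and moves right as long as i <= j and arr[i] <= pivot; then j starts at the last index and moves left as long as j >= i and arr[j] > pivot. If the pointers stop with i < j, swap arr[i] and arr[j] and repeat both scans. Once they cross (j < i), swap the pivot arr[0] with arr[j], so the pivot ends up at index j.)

Hoare-style two-pointer partition with pivot = 7:

Initial array: [7, 28, 1, 19, 28, 10, 16]

Pointers start at i = 1, j = 6.
i stops at index 1 (arr[1]=28 > 7), j stops at index 2 (arr[2]=1 <= 7): swap arr[1] and arr[2], array becomes [7, 1, 28, 19, 28, 10, 16]
i ends at 2, j ends at 1: the pointers have crossed (j < i), so scanning stops.

Swap pivot arr[0] with arr[1] to place pivot at position 1: [1, 7, 28, 19, 28, 10, 16]
Pivot position: 1

After partitioning with pivot 7, the array becomes [1, 7, 28, 19, 28, 10, 16]. The pivot is placed at index 1. All elements to the left of the pivot are <= 7, and all elements to the right are > 7.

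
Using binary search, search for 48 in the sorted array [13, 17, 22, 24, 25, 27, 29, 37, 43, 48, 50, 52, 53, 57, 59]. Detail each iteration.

Binary search for 48 in [13, 17, 22, 24, 25, 27, 29, 37, 43, 48, 50, 52, 53, 57, 59]:

lo=0, hi=14, mid=7, arr[mid]=37 -> 37 < 48, search right half
lo=8, hi=14, mid=11, arr[mid]=52 -> 52 > 48, search left half
lo=8, hi=10, mid=9, arr[mid]=48 -> Found target at index 9!

Binary search finds 48 at index 9 after 3 comparisons. The search repeatedly halves the search space by comparing with the middle element.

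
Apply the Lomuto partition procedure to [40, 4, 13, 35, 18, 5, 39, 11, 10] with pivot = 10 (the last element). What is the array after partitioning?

Lomuto partition with pivot = 10:

Initial array: [40, 4, 13, 35, 18, 5, 39, 11, 10]

arr[0]=40 > 10: no swap
arr[1]=4 <= 10: swap with position 0, array becomes [4, 40, 13, 35, 18, 5, 39, 11, 10]
arr[2]=13 > 10: no swap
arr[3]=35 > 10: no swap
arr[4]=18 > 10: no swap
arr[5]=5 <= 10: swap with position 1, array becomes [4, 5, 13, 35, 18, 40, 39, 11, 10]
arr[6]=39 > 10: no swap
arr[7]=11 > 10: no swap

Place pivot at position 2: [4, 5, 10, 35, 18, 40, 39, 11, 13]
Pivot position: 2

After partitioning with pivot 10, the array becomes [4, 5, 10, 35, 18, 40, 39, 11, 13]. The pivot is placed at index 2. All elements to the left of the pivot are <= 10, and all elements to the right are > 10.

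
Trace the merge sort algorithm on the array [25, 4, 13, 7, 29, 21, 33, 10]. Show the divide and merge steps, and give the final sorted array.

Merge sort trace:

Split: [25, 4, 13, 7, 29, 21, 33, 10] -> [25, 4, 13, 7] and [29, 21, 33, 10]
  Split: [25, 4, 13, 7] -> [25, 4] and [13, 7]
    Split: [25, 4] -> [25] and [4]
    Merge: [25] + [4] -> [4, 25]
    Split: [13, 7] -> [13] and [7]
    Merge: [13] + [7] -> [7, 13]
  Merge: [4, 25] + [7, 13] -> [4, 7, 13, 25]
  Split: [29, 21, 33, 10] -> [29, 21] and [33, 10]
    Split: [29, 21] -> [29] and [21]
    Merge: [29] + [21] -> [21, 29]
    Split: [33, 10] -> [33] and [10]
    Merge: [33] + [10] -> [10, 33]
  Merge: [21, 29] + [10, 33] -> [10, 21, 29, 33]
Merge: [4, 7, 13, 25] + [10, 21, 29, 33] -> [4, 7, 10, 13, 21, 25, 29, 33]

Final sorted array: [4, 7, 10, 13, 21, 25, 29, 33]

The merge sort proceeds by recursively splitting the array and merging sorted halves.
After all merges, the sorted array is [4, 7, 10, 13, 21, 25, 29, 33].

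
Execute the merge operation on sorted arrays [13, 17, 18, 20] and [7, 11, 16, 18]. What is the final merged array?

Merging process:

Compare 13 vs 7: take 7 from right. Merged: [7]
Compare 13 vs 11: take 11 from right. Merged: [7, 11]
Compare 13 vs 16: take 13 from left. Merged: [7, 11, 13]
Compare 17 vs 16: take 16 from right. Merged: [7, 11, 13, 16]
Compare 17 vs 18: take 17 from left. Merged: [7, 11, 13, 16, 17]
Compare 18 vs 18: take 18 from left. Merged: [7, 11, 13, 16, 17, 18]
Compare 20 vs 18: take 18 from right. Merged: [7, 11, 13, 16, 17, 18, 18]
Append remaining from left: [20]. Merged: [7, 11, 13, 16, 17, 18, 18, 20]

Final merged array: [7, 11, 13, 16, 17, 18, 18, 20]
Total comparisons: 7

The merged array is [7, 11, 13, 16, 17, 18, 18, 20], requiring 7 comparisons. The merge step runs in O(n) time where n is the total number of elements.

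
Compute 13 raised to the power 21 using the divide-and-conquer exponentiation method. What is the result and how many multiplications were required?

Computing 13^21 by squaring (build up from 13^1; each line after the first costs one multiplication):

13^1 = 13
13^2 = (13^1)^2 = 13^2 = 169
13^4 = (13^2)^2 = 169^2 = 28561
13^5 = 13 * 13^4 = 13 * 28561 = 371293
13^10 = (13^5)^2 = 371293^2 = 137858491849
13^20 = (13^10)^2 = 137858491849^2 = 19004963774880799438801
13^21 = 13 * 13^20 = 13 * 19004963774880799438801 = 247064529073450392704413

Result: 247064529073450392704413
Multiplications needed: 6 (6 lines after 13^1)

13^21 = 247064529073450392704413. Using exponentiation by squaring, this requires 6 multiplications. The key idea: if the exponent is even, square the half-power; if odd, multiply by the base once.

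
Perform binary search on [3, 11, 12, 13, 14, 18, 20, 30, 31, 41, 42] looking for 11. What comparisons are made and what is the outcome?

Binary search for 11 in [3, 11, 12, 13, 14, 18, 20, 30, 31, 41, 42]:

lo=0, hi=10, mid=5, arr[mid]=18 -> 18 > 11, search left half
lo=0, hi=4, mid=2, arr[mid]=12 -> 12 > 11, search left half
lo=0, hi=1, mid=0, arr[mid]=3 -> 3 < 11, search right half
lo=1, hi=1, mid=1, arr[mid]=11 -> Found target at index 1!

Binary search finds 11 at index 1 after 4 comparisons. The search repeatedly halves the search space by comparing with the middle element.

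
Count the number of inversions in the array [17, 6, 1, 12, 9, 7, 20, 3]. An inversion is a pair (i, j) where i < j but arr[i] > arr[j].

Finding inversions in [17, 6, 1, 12, 9, 7, 20, 3]:

(0, 1): arr[0]=17 > arr[1]=6
(0, 2): arr[0]=17 > arr[2]=1
(0, 3): arr[0]=17 > arr[3]=12
(0, 4): arr[0]=17 > arr[4]=9
(0, 5): arr[0]=17 > arr[5]=7
(0, 7): arr[0]=17 > arr[7]=3
(1, 2): arr[1]=6 > arr[2]=1
(1, 7): arr[1]=6 > arr[7]=3
(3, 4): arr[3]=12 > arr[4]=9
(3, 5): arr[3]=12 > arr[5]=7
(3, 7): arr[3]=12 > arr[7]=3
(4, 5): arr[4]=9 > arr[5]=7
(4, 7): arr[4]=9 > arr[7]=3
(5, 7): arr[5]=7 > arr[7]=3
(6, 7): arr[6]=20 > arr[7]=3

Total inversions: 15

The array has 15 inversion(s): (0,1), (0,2), (0,3), (0,4), (0,5), (0,7), (1,2), (1,7), (3,4), (3,5), (3,7), (4,5), (4,7), (5,7), (6,7). Each pair (i,j) satisfies i < j and arr[i] > arr[j].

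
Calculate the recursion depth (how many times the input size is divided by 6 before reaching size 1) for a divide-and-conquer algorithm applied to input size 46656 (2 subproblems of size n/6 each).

For divide and conquer with division factor 6:

Problem sizes at each level:
Level 0: 46656
Level 1: 7776
Level 2: 1296
Level 3: 216
Level 4: 36
Level 5: 6
Level 6: 1

The root is level 0 and the size-1 base case is level 6 (the tree spans levels 0 through 6, i.e. 7 levels counting the root), so the depth is the number of divisions: log_6(46656) = 6

The recursion tree depth is log_6(46656) = 6. At each level, the problem size is divided by 6, so it takes 6 divisions to reduce to a base case of size 1. The algorithm makes 2 recursive calls at each level.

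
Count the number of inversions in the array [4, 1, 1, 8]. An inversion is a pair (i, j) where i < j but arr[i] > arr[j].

Finding inversions in [4, 1, 1, 8]:

(0, 1): arr[0]=4 > arr[1]=1
(0, 2): arr[0]=4 > arr[2]=1

Total inversions: 2

The array has 2 inversion(s): (0,1), (0,2). Each pair (i,j) satisfies i < j and arr[i] > arr[j].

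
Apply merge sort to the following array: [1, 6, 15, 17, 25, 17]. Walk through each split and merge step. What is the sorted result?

Merge sort trace:

Split: [1, 6, 15, 17, 25, 17] -> [1, 6, 15] and [17, 25, 17]
  Split: [1, 6, 15] -> [1] and [6, 15]
    Split: [6, 15] -> [6] and [15]
    Merge: [6] + [15] -> [6, 15]
  Merge: [1] + [6, 15] -> [1, 6, 15]
  Split: [17, 25, 17] -> [17] and [25, 17]
    Split: [25, 17] -> [25] and [17]
    Merge: [25] + [17] -> [17, 25]
  Merge: [17] + [17, 25] -> [17, 17, 25]
Merge: [1, 6, 15] + [17, 17, 25] -> [1, 6, 15, 17, 17, 25]

Final sorted array: [1, 6, 15, 17, 17, 25]

The merge sort proceeds by recursively splitting the array and merging sorted halves.
After all merges, the sorted array is [1, 6, 15, 17, 17, 25].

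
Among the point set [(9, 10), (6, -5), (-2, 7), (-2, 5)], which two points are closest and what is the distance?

Computing all pairwise distances among 4 points:

d((9, 10), (6, -5)) = 15.2971
d((9, 10), (-2, 7)) = 11.4018
d((9, 10), (-2, 5)) = 12.083
d((6, -5), (-2, 7)) = 14.4222
d((6, -5), (-2, 5)) = 12.8062
d((-2, 7), (-2, 5)) = 2.0 <-- minimum

Closest pair: (-2, 7) and (-2, 5) with distance 2.0

The closest pair is (-2, 7) and (-2, 5) with Euclidean distance 2.0. For 4 points, brute-force pairwise comparison is shown above. For large n, the divide-and-conquer algorithm (sort by x, recurse on halves, check the dividing strip) achieves O(n log n).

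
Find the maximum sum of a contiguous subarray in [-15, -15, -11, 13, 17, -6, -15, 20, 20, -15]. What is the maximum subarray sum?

Using Kadane's algorithm on [-15, -15, -11, 13, 17, -6, -15, 20, 20, -15]:

Scanning through the array:
Position 1 (value -15): max_ending_here = -15, max_so_far = -15
Position 2 (value -11): max_ending_here = -11, max_so_far = -11
Position 3 (value 13): max_ending_here = 13, max_so_far = 13
Position 4 (value 17): max_ending_here = 30, max_so_far = 30
Position 5 (value -6): max_ending_here = 24, max_so_far = 30
Position 6 (value -15): max_ending_here = 9, max_so_far = 30
Position 7 (value 20): max_ending_here = 29, max_so_far = 30
Position 8 (value 20): max_ending_here = 49, max_so_far = 49
Position 9 (value -15): max_ending_here = 34, max_so_far = 49

Maximum subarray: [13, 17, -6, -15, 20, 20]
Maximum sum: 49

The maximum subarray is [13, 17, -6, -15, 20, 20] with sum 49. This subarray runs from index 3 to index 8.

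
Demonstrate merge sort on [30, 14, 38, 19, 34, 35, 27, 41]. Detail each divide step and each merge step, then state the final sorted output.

Merge sort trace:

Split: [30, 14, 38, 19, 34, 35, 27, 41] -> [30, 14, 38, 19] and [34, 35, 27, 41]
  Split: [30, 14, 38, 19] -> [30, 14] and [38, 19]
    Split: [30, 14] -> [30] and [14]
    Merge: [30] + [14] -> [14, 30]
    Split: [38, 19] -> [38] and [19]
    Merge: [38] + [19] -> [19, 38]
  Merge: [14, 30] + [19, 38] -> [14, 19, 30, 38]
  Split: [34, 35, 27, 41] -> [34, 35] and [27, 41]
    Split: [34, 35] -> [34] and [35]
    Merge: [34] + [35] -> [34, 35]
    Split: [27, 41] -> [27] and [41]
    Merge: [27] + [41] -> [27, 41]
  Merge: [34, 35] + [27, 41] -> [27, 34, 35, 41]
Merge: [14, 19, 30, 38] + [27, 34, 35, 41] -> [14, 19, 27, 30, 34, 35, 38, 41]

Final sorted array: [14, 19, 27, 30, 34, 35, 38, 41]

The merge sort proceeds by recursively splitting the array and merging sorted halves.
After all merges, the sorted array is [14, 19, 27, 30, 34, 35, 38, 41].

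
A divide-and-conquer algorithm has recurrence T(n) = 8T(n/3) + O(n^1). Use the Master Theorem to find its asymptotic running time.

Master Theorem for T(n) = 8T(n/3) + O(n^1):

a = 8, b = 3, c = 1
log_b(a) = log_3(8) = 1.8928

Case 1: c = 1 < log_3(8) = 1.8928
T(n) = O(n^(log_3 8))

For T(n) = 8T(n/3) + O(n^1): log_3(8) = 1.8928. This is Case 1 of the Master Theorem (c < log_b(a), work dominated by leaves), giving O(n^(log_3 8)).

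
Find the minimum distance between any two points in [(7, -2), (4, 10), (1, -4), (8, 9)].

Computing all pairwise distances among 4 points:

d((7, -2), (4, 10)) = 12.3693
d((7, -2), (1, -4)) = 6.3246
d((7, -2), (8, 9)) = 11.0454
d((4, 10), (1, -4)) = 14.3178
d((4, 10), (8, 9)) = 4.1231 <-- minimum
d((1, -4), (8, 9)) = 14.7648

Closest pair: (4, 10) and (8, 9) with distance 4.1231

The closest pair is (4, 10) and (8, 9) with Euclidean distance 4.1231. For 4 points, brute-force pairwise comparison is shown above. For large n, the divide-and-conquer algorithm (sort by x, recurse on halves, check the dividing strip) achieves O(n log n).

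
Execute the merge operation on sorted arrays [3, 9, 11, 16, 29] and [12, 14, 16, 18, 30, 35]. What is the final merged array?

Merging process:

Compare 3 vs 12: take 3 from left. Merged: [3]
Compare 9 vs 12: take 9 from left. Merged: [3, 9]
Compare 11 vs 12: take 11 from left. Merged: [3, 9, 11]
Compare 16 vs 12: take 12 from right. Merged: [3, 9, 11, 12]
Compare 16 vs 14: take 14 from right. Merged: [3, 9, 11, 12, 14]
Compare 16 vs 16: take 16 from left. Merged: [3, 9, 11, 12, 14, 16]
Compare 29 vs 16: take 16 from right. Merged: [3, 9, 11, 12, 14, 16, 16]
Compare 29 vs 18: take 18 from right. Merged: [3, 9, 11, 12, 14, 16, 16, 18]
Compare 29 vs 30: take 29 from left. Merged: [3, 9, 11, 12, 14, 16, 16, 18, 29]
Append remaining from right: [30, 35]. Merged: [3, 9, 11, 12, 14, 16, 16, 18, 29, 30, 35]

Final merged array: [3, 9, 11, 12, 14, 16, 16, 18, 29, 30, 35]
Total comparisons: 9

The merged array is [3, 9, 11, 12, 14, 16, 16, 18, 29, 30, 35], requiring 9 comparisons. The merge step runs in O(n) time where n is the total number of elements.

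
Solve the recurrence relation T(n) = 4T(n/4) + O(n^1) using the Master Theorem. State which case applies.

Master Theorem for T(n) = 4T(n/4) + O(n^1):

a = 4, b = 4, c = 1
log_b(a) = log_4(4) = 1.0000

Case 2: c = 1 = log_4(4) = 1.0000
T(n) = O(n^1 log n) = O(n log n)

For T(n) = 4T(n/4) + O(n^1): log_4(4) = 1.0000. This is Case 2 of the Master Theorem (c = log_b(a), equal work at all levels), giving O(n log n).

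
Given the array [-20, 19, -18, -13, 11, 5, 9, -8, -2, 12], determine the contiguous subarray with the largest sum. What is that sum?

Using Kadane's algorithm on [-20, 19, -18, -13, 11, 5, 9, -8, -2, 12]:

Scanning through the array:
Position 1 (value 19): max_ending_here = 19, max_so_far = 19
Position 2 (value -18): max_ending_here = 1, max_so_far = 19
Position 3 (value -13): max_ending_here = -12, max_so_far = 19
Position 4 (value 11): max_ending_here = 11, max_so_far = 19
Position 5 (value 5): max_ending_here = 16, max_so_far = 19
Position 6 (value 9): max_ending_here = 25, max_so_far = 25
Position 7 (value -8): max_ending_here = 17, max_so_far = 25
Position 8 (value -2): max_ending_here = 15, max_so_far = 25
Position 9 (value 12): max_ending_here = 27, max_so_far = 27

Maximum subarray: [11, 5, 9, -8, -2, 12]
Maximum sum: 27

The maximum subarray is [11, 5, 9, -8, -2, 12] with sum 27. This subarray runs from index 4 to index 9.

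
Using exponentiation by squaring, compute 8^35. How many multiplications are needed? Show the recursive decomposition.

Computing 8^35 by squaring (build up from 8^1; each line after the first costs one multiplication):

8^1 = 8
8^2 = (8^1)^2 = 8^2 = 64
8^4 = (8^2)^2 = 64^2 = 4096
8^8 = (8^4)^2 = 4096^2 = 16777216
8^16 = (8^8)^2 = 16777216^2 = 281474976710656
8^17 = 8 * 8^16 = 8 * 281474976710656 = 2251799813685248
8^34 = (8^17)^2 = 2251799813685248^2 = 5070602400912917605986812821504
8^35 = 8 * 8^34 = 8 * 5070602400912917605986812821504 = 40564819207303340847894502572032

Result: 40564819207303340847894502572032
Multiplications needed: 7 (7 lines after 8^1)

8^35 = 40564819207303340847894502572032. Using exponentiation by squaring, this requires 7 multiplications. The key idea: if the exponent is even, square the half-power; if odd, multiply by the base once.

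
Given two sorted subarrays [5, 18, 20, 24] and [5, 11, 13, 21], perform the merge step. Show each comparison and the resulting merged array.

Merging process:

Compare 5 vs 5: take 5 from left. Merged: [5]
Compare 18 vs 5: take 5 from right. Merged: [5, 5]
Compare 18 vs 11: take 11 from right. Merged: [5, 5, 11]
Compare 18 vs 13: take 13 from right. Merged: [5, 5, 11, 13]
Compare 18 vs 21: take 18 from left. Merged: [5, 5, 11, 13, 18]
Compare 20 vs 21: take 20 from left. Merged: [5, 5, 11, 13, 18, 20]
Compare 24 vs 21: take 21 from right. Merged: [5, 5, 11, 13, 18, 20, 21]
Append remaining from left: [24]. Merged: [5, 5, 11, 13, 18, 20, 21, 24]

Final merged array: [5, 5, 11, 13, 18, 20, 21, 24]
Total comparisons: 7

The merged array is [5, 5, 11, 13, 18, 20, 21, 24], requiring 7 comparisons. The merge step runs in O(n) time where n is the total number of elements.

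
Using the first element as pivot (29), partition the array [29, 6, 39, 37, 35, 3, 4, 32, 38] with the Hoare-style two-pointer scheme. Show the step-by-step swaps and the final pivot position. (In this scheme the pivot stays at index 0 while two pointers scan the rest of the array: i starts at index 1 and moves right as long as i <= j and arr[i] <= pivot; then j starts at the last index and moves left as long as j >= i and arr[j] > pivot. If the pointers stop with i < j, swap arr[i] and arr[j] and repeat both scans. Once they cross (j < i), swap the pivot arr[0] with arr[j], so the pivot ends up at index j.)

Hoare-style two-pointer partition with pivot = 29:

Initial array: [29, 6, 39, 37, 35, 3, 4, 32, 38]

Pointers start at i = 1, j = 8.
i stops at index 2 (arr[2]=39 > 29), j stops at index 6 (arr[6]=4 <= 29): swap arr[2] and arr[6], array becomes [29, 6, 4, 37, 35, 3, 39, 32, 38]
i stops at index 3 (arr[3]=37 > 29), j stops at index 5 (arr[5]=3 <= 29): swap arr[3] and arr[5], array becomes [29, 6, 4, 3, 35, 37, 39, 32, 38]
i ends at 4, j ends at 3: the pointers have crossed (j < i), so scanning stops.

Swap pivot arr[0] with arr[3] to place pivot at position 3: [3, 6, 4, 29, 35, 37, 39, 32, 38]
Pivot position: 3

After partitioning with pivot 29, the array becomes [3, 6, 4, 29, 35, 37, 39, 32, 38]. The pivot is placed at index 3. All elements to the left of the pivot are <= 29, and all elements to the right are > 29.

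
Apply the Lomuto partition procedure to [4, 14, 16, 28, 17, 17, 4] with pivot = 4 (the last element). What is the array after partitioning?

Lomuto partition with pivot = 4:

Initial array: [4, 14, 16, 28, 17, 17, 4]

arr[0]=4 <= 4: swap with position 0, array becomes [4, 14, 16, 28, 17, 17, 4]
arr[1]=14 > 4: no swap
arr[2]=16 > 4: no swap
arr[3]=28 > 4: no swap
arr[4]=17 > 4: no swap
arr[5]=17 > 4: no swap

Place pivot at position 1: [4, 4, 16, 28, 17, 17, 14]
Pivot position: 1

After partitioning with pivot 4, the array becomes [4, 4, 16, 28, 17, 17, 14]. The pivot is placed at index 1. All elements to the left of the pivot are <= 4, and all elements to the right are > 4.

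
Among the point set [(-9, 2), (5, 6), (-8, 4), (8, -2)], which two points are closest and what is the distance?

Computing all pairwise distances among 4 points:

d((-9, 2), (5, 6)) = 14.5602
d((-9, 2), (-8, 4)) = 2.2361 <-- minimum
d((-9, 2), (8, -2)) = 17.4642
d((5, 6), (-8, 4)) = 13.1529
d((5, 6), (8, -2)) = 8.544
d((-8, 4), (8, -2)) = 17.088

Closest pair: (-9, 2) and (-8, 4) with distance 2.2361

The closest pair is (-9, 2) and (-8, 4) with Euclidean distance 2.2361. For 4 points, brute-force pairwise comparison is shown above. For large n, the divide-and-conquer algorithm (sort by x, recurse on halves, check the dividing strip) achieves O(n log n).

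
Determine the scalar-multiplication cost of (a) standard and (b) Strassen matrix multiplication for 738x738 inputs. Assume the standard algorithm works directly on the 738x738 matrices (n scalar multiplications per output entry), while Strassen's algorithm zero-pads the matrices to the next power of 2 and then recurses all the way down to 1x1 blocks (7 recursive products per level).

Matrix multiplication for 738x738 matrices:

Strassen's algorithm requires power-of-2 dimensions. Pad 738x738 to 1024x1024 (next power of 2).

Standard algorithm: 738^3 = 401947272 multiplications
Strassen's algorithm: 7^(log2(1024)) = 7^10 = 282475249 multiplications
Savings: 401947272 - 282475249 = 119472023 multiplications

Standard: 401947272 multiplications (738^3). Strassen: 282475249 multiplications (7^10, after padding to 1024x1024). Strassen reduces 8 recursive multiplications to 7 at each level.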